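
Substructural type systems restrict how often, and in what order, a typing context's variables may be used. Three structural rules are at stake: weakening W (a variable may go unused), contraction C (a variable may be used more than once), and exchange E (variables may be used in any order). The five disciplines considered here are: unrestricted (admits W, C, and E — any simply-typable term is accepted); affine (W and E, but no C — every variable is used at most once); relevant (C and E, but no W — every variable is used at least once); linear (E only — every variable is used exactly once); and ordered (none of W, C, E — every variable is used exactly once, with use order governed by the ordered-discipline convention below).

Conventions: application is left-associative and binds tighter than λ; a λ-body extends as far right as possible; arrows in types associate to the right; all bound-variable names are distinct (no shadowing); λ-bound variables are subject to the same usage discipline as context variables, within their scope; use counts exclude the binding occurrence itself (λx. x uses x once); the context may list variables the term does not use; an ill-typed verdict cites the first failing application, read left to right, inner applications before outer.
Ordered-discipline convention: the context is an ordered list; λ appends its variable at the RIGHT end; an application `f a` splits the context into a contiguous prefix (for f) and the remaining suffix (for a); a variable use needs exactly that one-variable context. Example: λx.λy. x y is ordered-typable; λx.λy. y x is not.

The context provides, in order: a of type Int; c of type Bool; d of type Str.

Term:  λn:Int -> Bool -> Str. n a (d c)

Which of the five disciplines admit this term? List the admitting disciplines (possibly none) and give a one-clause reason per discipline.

accepted by: none
variable uses: a ×1, c ×1, d ×1, n (λ-bound) ×1
use order (left to right): n, a, d, c
typing: ill-typed: non-arrow in function slot: Str
ordered ✗ (fails simple typing)
linear ✗ (a type mismatch blocks all five)
affine ✗ (the type mismatch rejects it)
relevant ✗ (not simply typable)
unrestricted ✗ (fails simple typing)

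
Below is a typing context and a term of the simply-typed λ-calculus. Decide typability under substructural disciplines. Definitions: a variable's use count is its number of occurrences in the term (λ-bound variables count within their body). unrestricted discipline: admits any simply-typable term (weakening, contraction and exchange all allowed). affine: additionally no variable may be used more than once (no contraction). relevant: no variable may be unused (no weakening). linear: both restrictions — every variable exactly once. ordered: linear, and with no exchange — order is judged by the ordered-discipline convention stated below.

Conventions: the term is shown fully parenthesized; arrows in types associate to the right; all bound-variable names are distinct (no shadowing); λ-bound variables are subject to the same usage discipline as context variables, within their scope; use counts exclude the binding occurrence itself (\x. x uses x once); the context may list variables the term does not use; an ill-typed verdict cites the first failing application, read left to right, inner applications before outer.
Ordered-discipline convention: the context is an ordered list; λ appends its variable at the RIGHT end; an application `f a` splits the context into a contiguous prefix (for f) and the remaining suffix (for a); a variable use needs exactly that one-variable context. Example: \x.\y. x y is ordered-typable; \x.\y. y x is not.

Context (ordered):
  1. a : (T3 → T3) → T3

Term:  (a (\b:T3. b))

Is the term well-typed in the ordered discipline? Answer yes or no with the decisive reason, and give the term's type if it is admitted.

yes — a, b once each; derivable with no W/C/E; term : T3
variable uses: a ×1, b [bound] ×1
uses in reading order: a, b
typing: well-typed — term : T3
per-discipline verdicts: ordered ✓; linear ✓; affine ✓; relevant ✓; unrestricted ✓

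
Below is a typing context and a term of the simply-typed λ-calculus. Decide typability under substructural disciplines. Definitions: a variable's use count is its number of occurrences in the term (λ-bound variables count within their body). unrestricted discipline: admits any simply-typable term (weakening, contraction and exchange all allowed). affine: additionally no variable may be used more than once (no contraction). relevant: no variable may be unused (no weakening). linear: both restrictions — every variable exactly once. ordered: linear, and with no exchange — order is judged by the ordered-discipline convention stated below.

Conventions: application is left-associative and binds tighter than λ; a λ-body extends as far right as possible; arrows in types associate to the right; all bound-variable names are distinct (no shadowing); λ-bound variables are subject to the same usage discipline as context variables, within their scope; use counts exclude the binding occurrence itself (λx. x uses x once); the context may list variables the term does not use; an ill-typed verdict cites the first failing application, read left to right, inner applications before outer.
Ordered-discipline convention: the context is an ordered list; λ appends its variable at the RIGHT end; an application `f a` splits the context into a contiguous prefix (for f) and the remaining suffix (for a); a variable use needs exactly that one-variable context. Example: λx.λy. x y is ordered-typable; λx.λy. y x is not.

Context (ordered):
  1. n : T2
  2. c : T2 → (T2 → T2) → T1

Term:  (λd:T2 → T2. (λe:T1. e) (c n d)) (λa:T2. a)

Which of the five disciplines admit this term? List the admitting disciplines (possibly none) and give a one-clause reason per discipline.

accepted by: linear, affine, relevant, unrestricted
usage: n: 1, c: 1, d [bound]: 1, e [bound]: 1, a [bound]: 1
left-to-right use order: e, c, n, d, a
typing: ✓ — T1
ordered ✗ (use order e, c, n, d, a needs exchange)
linear ✓ (each of n, c, d, e, a used exactly once)
affine ✓ (no duplicate uses among n, c, d, e, a)
relevant ✓ (none of n, c, d, e, a goes unused)
unrestricted ✓ (type-checks (T1) and nothing is barred)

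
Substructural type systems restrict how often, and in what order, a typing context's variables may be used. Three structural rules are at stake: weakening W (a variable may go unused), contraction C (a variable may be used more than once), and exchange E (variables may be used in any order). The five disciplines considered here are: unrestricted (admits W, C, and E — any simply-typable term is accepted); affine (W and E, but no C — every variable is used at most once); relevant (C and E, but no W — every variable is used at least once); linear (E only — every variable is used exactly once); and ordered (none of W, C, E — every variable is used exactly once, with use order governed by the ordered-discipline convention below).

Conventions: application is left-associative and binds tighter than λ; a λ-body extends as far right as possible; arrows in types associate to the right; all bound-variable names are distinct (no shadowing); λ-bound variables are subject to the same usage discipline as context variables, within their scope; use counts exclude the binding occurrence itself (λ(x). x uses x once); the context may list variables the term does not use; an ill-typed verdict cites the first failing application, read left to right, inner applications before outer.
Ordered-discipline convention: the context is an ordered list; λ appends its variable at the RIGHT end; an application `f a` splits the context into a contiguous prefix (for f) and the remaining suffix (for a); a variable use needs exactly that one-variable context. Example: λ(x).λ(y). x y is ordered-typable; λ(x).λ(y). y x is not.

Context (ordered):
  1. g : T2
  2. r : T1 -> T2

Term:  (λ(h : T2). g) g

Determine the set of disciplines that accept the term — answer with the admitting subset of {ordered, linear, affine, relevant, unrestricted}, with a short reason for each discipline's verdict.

admitted by: unrestricted
counts: g ×2, r ×0, h [bound] ×0
left-to-right use order: g, g
typing: ✓ — T2
ordered: ✗ — needs contraction — g ×2; r, h never used (weakening)
linear: ✗ — needs contraction — g ×2; r, h never used (weakening)
affine: ✗ — needs contraction — g ×2
relevant: ✗ — r, h never used (weakening)
unrestricted: ✓ — simply typable at T2; W, C, E all held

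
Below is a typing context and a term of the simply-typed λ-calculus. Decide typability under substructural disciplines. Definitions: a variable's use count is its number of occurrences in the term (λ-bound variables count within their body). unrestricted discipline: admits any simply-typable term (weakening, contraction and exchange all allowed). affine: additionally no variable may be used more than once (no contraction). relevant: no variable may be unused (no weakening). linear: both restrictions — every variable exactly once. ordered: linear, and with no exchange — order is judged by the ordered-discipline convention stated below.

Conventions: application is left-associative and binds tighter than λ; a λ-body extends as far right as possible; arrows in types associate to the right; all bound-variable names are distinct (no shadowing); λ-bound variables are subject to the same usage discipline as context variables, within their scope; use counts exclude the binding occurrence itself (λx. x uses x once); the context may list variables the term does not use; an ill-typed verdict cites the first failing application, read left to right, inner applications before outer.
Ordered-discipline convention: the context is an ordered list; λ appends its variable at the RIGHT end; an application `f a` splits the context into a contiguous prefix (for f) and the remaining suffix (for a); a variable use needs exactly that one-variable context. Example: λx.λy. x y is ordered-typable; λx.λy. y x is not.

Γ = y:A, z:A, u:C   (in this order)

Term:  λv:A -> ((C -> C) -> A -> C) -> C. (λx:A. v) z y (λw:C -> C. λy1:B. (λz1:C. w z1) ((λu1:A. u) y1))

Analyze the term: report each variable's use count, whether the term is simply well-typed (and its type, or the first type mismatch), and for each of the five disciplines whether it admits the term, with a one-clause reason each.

use counts: y=1, z=1, u=1, v [bound]=1, x [bound]=0, w [bound]=1, y1 [bound]=1, z1 [bound]=1, u1 [bound]=0
left-to-right use order: v, z, y, w, z1, u, y1
typing: ill-typed: an argument B mismatches the expected A
ordered: ✗, the type mismatch rejects it
linear: ✗, not simply typable
affine: ✗, fails simple typing
relevant: ✗, a type mismatch blocks all five
unrestricted: ✗, the type mismatch rejects it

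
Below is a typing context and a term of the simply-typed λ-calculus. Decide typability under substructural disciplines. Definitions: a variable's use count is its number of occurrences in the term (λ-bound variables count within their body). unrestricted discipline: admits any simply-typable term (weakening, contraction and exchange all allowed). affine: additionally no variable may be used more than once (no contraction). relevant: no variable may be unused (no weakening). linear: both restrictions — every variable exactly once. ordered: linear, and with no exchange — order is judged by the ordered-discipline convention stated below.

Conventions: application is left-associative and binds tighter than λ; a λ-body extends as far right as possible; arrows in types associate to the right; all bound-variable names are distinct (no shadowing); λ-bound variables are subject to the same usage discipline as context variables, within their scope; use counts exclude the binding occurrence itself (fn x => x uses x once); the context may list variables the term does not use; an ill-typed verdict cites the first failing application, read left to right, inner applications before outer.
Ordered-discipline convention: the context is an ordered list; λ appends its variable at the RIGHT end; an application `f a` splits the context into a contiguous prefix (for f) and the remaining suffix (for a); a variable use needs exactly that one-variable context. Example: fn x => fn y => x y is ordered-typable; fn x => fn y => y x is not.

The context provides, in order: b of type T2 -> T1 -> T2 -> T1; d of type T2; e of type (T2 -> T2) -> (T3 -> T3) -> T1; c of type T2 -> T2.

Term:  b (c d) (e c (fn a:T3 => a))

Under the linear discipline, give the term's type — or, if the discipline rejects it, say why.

not well-typed under linear — repeated use of c ×2
usage: b: 1; d: 1; e: 1; c: 2; a [bound]: 1
use order (left to right): b, c, d, e, c, a
typing: well-typed at T2 -> T1
summary: ordered ✗ | linear ✗ | affine ✗ | relevant ✓ | unrestricted ✓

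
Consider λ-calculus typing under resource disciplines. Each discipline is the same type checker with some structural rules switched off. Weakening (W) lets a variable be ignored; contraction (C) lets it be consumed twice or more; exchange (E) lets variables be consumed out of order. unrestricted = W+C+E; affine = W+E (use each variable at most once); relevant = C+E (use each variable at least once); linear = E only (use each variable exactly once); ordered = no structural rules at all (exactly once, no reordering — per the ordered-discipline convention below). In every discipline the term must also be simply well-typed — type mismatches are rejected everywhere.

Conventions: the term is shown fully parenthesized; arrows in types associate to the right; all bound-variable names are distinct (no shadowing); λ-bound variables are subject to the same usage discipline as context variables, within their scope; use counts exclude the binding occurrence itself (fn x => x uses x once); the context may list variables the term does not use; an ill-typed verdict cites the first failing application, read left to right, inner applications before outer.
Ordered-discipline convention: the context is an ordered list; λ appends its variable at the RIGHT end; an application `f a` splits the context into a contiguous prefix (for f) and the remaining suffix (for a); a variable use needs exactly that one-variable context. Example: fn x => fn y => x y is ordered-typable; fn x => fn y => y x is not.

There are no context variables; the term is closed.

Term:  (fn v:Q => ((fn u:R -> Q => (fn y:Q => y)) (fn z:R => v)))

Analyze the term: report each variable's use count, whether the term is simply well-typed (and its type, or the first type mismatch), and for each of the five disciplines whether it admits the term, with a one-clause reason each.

variable uses: v [bound]=1, u [bound]=0, y [bound]=1, z [bound]=0
uses in reading order: y, v
typing: well-typed — term : Q -> Q -> Q
ordered ✗ (unused: u, z — weakening required)
linear ✗ (unused: u, z — weakening required)
affine ✓ (v, u, y, z: no repeats, contraction unneeded)
relevant ✗ (unused: u, z — weakening required)
unrestricted ✓ (simply typable at Q -> Q -> Q; W, C, E all held)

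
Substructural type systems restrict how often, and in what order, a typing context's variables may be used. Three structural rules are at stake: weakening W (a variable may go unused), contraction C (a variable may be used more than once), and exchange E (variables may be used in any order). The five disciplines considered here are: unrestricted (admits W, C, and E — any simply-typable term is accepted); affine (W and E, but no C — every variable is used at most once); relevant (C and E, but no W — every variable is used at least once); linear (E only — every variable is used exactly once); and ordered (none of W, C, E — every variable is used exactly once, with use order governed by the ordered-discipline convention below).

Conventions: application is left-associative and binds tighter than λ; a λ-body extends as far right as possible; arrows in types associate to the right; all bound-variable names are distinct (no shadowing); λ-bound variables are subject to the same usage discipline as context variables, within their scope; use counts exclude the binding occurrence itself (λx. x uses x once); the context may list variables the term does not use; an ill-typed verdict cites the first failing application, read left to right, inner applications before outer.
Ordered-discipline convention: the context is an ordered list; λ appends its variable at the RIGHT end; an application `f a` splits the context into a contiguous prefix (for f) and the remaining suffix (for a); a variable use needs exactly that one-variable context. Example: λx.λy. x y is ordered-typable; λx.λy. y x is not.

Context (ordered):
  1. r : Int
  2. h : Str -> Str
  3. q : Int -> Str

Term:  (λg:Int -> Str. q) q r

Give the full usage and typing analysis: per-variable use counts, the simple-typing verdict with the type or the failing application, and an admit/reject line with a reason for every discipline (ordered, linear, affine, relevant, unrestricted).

usage: r ×1; h ×0; q ×2; g (bound) ×0
order of uses: q, q, r
typing: the term checks, with type Str
ordered: ✗ — uses contraction: q ×2; needs weakening: h, g unused
linear: ✗ — uses contraction: q ×2; needs weakening: h, g unused
affine: ✗ — uses contraction: q ×2
relevant: ✗ — needs weakening: h, g unused
unrestricted: ✓ — type-checks (Str) and nothing is barred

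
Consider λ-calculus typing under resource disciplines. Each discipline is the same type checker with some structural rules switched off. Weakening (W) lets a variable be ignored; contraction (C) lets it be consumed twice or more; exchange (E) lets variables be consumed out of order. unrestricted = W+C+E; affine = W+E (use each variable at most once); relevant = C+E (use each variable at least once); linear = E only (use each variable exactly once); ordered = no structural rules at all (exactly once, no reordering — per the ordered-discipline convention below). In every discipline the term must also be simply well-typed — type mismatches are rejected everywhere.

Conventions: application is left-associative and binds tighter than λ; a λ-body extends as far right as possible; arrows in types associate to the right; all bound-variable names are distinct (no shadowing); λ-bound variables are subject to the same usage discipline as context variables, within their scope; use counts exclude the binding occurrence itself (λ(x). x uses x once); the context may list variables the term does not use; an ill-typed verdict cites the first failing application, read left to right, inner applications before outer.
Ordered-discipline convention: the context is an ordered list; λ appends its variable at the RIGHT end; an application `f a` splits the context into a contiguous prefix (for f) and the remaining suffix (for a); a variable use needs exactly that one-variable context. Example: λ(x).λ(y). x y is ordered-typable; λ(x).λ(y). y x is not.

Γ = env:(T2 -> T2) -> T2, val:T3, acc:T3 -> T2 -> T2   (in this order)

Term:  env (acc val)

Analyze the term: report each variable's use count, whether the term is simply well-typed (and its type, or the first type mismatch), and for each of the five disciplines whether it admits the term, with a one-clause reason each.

use counts: env ×1; val ×1; acc ×1
left-to-right use order: env, acc, val
typing: well-typed at T2
ordered: ✗ — use order env, acc, val needs exchange
linear: ✓ — each of env, val, acc used exactly once
affine: ✓ — env, val, acc: no repeats, contraction unneeded
relevant: ✓ — every one of env, val, acc appears
unrestricted: ✓ — simply typable at T2; W, C, E all held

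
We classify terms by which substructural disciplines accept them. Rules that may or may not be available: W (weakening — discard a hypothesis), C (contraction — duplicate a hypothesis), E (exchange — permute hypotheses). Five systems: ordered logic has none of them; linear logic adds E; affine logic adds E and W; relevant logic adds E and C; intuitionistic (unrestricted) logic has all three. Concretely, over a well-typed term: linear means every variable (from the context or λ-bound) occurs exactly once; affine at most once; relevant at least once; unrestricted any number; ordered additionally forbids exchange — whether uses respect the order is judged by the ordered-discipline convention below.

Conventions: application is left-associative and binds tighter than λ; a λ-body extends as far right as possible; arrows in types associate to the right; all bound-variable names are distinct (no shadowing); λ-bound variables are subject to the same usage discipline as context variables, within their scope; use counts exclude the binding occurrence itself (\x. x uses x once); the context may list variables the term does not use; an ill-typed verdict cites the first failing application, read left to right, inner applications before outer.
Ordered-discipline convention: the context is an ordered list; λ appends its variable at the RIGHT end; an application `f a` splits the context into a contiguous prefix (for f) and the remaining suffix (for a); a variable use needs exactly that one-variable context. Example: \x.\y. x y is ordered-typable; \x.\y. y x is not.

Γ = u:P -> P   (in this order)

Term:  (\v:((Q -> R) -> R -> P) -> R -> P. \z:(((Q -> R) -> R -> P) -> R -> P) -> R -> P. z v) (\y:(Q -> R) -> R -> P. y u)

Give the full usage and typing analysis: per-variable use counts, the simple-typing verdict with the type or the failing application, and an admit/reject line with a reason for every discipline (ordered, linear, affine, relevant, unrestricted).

use counts: u: 1; v (λ-bound): 1; z (λ-bound): 1; y (λ-bound): 1
uses in reading order: z, v, y, u
typing: ill-typed: argument of type P -> P where Q -> R is required
ordered ✗ (fails simple typing)
linear ✗ (a type mismatch blocks all five)
affine ✗ (the type mismatch rejects it)
relevant ✗ (not simply typable)
unrestricted ✗ (fails simple typing)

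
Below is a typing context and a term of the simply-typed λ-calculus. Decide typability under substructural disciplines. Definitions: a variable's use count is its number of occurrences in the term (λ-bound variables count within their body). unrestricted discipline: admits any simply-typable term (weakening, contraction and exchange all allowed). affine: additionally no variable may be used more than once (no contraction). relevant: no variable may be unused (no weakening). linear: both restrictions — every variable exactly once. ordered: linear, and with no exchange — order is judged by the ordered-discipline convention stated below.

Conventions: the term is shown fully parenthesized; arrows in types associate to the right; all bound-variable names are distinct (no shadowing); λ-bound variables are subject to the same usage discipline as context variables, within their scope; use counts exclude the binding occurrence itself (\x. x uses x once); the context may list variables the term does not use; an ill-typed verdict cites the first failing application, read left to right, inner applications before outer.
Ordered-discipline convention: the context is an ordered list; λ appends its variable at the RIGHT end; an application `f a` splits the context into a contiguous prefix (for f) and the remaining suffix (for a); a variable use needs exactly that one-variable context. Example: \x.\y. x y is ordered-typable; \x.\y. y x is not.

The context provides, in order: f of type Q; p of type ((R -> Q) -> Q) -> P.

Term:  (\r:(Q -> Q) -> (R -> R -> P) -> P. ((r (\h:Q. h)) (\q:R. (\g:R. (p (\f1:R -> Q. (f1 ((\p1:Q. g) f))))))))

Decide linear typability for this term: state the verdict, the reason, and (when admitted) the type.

no — q, p1 never used (weakening)
use counts: f ×1, p ×1, r [bound] ×1, h [bound] ×1, q [bound] ×0, g [bound] ×1, f1 [bound] ×1, p1 [bound] ×0
order of uses: r, h, p, f1, g, f
typing: well-typed at ((Q -> Q) -> (R -> R -> P) -> P) -> P
per-discipline verdicts: ordered ✗ | linear ✗ | affine ✓ | relevant ✗ | unrestricted ✓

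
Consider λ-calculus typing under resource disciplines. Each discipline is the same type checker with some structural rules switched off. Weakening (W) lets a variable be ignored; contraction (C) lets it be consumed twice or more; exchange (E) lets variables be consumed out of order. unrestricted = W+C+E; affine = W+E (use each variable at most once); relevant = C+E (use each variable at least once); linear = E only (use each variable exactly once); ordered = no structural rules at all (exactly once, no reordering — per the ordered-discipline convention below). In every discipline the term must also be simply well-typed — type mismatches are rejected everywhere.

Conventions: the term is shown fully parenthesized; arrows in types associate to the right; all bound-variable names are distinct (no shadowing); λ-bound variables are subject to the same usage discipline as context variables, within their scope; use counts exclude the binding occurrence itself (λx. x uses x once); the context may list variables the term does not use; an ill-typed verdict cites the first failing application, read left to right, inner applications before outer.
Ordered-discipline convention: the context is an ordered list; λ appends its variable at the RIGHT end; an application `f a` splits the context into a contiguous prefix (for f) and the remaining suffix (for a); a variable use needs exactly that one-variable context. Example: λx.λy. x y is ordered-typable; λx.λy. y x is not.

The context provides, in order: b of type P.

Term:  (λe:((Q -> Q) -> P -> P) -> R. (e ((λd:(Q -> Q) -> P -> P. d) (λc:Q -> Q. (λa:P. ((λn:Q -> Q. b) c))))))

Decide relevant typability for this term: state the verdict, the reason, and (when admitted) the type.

no — unused: a, n — weakening required
use counts: b ×1, e (λ-bound) ×1, d (λ-bound) ×1, c (λ-bound) ×1, a (λ-bound) ×0, n (λ-bound) ×0
use order (left to right): e, d, b, c
typing: the term checks, with type (((Q -> Q) -> P -> P) -> R) -> R
all disciplines: ordered ✗, linear ✗, affine ✓, relevant ✗, unrestricted ✓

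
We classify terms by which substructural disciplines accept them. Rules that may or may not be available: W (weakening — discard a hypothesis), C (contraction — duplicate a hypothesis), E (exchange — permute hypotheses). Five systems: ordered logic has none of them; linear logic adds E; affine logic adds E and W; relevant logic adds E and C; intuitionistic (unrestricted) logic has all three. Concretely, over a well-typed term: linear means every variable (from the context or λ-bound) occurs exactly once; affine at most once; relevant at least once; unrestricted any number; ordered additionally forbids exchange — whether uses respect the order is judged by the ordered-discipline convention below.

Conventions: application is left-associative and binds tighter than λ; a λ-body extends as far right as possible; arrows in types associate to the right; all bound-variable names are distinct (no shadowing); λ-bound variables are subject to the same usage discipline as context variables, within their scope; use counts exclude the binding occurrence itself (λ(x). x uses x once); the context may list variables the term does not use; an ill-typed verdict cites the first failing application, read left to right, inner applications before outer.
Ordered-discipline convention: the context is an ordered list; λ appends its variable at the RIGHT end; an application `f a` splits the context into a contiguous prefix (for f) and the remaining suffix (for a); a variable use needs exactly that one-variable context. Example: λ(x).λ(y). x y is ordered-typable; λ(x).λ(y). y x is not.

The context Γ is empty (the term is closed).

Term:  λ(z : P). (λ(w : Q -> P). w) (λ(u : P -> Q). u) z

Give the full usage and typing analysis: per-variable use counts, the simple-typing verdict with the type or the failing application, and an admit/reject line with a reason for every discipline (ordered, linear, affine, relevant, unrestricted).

counts: z (λ-bound)=1; w (λ-bound)=1; u (λ-bound)=1
use order (left to right): w, u, z
typing: ill-typed: an application expects Q -> P but receives (P -> Q) -> P -> Q
ordered: ✗ — a type mismatch blocks all five
linear: ✗ — the type mismatch rejects it
affine: ✗ — not simply typable
relevant: ✗ — fails simple typing
unrestricted: ✗ — a type mismatch blocks all five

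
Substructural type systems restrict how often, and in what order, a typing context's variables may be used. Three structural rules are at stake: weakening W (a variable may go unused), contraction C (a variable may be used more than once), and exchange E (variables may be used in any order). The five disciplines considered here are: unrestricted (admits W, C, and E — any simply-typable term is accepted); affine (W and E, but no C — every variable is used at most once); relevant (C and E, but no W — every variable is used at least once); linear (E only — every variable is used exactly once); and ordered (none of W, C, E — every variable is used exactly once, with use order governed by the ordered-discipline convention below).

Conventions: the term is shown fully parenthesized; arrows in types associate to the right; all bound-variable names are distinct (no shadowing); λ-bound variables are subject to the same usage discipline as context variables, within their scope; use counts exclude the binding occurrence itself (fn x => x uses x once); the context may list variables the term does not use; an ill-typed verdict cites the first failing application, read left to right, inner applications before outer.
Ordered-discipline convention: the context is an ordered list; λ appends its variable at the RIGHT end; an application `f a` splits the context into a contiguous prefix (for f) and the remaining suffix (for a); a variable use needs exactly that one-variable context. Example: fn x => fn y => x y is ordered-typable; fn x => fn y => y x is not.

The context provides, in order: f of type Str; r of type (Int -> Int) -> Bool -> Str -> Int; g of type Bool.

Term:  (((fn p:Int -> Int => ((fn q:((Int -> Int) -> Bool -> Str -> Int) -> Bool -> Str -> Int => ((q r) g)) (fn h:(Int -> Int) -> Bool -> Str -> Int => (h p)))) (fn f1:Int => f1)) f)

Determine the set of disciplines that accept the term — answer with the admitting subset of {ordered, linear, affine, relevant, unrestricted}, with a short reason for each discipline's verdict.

admitted by: linear, affine, relevant, unrestricted
counts: f: 1; r: 1; g: 1; p (λ-bound): 1; q (λ-bound): 1; h (λ-bound): 1; f1 (λ-bound): 1
left-to-right use order: q, r, g, h, p, f1, f
typing: the term checks, with type Int
ordered: ✗ — needs exchange: uses follow q, r, g, h, p, f1, f
linear: ✓ — single use per variable (f, r, g, p, q, h, f1)
affine: ✓ — no duplicate uses among f, r, g, p, q, h, f1
relevant: ✓ — f, r, g, p, q, h, f1: all used, weakening unneeded
unrestricted: ✓ — typability at Int is all that's needed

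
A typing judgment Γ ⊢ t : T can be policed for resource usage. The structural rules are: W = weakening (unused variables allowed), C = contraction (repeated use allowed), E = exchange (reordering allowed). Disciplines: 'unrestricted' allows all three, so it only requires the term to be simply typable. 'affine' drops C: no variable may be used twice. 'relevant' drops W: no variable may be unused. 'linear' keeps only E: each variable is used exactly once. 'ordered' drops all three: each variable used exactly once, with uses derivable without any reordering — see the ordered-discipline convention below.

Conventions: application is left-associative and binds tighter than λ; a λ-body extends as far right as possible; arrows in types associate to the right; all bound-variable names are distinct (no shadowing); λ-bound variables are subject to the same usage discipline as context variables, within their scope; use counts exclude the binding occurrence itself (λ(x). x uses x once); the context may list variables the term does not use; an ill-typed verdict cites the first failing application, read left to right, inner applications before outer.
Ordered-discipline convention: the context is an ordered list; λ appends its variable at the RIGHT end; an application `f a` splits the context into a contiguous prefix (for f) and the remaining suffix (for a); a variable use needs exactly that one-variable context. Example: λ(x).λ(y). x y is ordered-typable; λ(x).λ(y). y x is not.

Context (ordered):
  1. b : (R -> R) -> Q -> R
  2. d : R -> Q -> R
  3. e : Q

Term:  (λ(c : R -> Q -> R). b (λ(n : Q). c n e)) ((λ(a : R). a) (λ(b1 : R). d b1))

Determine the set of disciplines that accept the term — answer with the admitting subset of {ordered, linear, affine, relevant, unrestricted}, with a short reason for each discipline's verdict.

admitting disciplines: none
variable uses: b=1; d=1; e=1; c (bound)=1; n (bound)=1; a (bound)=1; b1 (bound)=1
left-to-right use order: b, c, n, e, a, d, b1
typing: ill-typed: a function awaiting R gets Q
ordered: ✗, not simply typable
linear: ✗, fails simple typing
affine: ✗, a type mismatch blocks all five
relevant: ✗, the type mismatch rejects it
unrestricted: ✗, not simply typable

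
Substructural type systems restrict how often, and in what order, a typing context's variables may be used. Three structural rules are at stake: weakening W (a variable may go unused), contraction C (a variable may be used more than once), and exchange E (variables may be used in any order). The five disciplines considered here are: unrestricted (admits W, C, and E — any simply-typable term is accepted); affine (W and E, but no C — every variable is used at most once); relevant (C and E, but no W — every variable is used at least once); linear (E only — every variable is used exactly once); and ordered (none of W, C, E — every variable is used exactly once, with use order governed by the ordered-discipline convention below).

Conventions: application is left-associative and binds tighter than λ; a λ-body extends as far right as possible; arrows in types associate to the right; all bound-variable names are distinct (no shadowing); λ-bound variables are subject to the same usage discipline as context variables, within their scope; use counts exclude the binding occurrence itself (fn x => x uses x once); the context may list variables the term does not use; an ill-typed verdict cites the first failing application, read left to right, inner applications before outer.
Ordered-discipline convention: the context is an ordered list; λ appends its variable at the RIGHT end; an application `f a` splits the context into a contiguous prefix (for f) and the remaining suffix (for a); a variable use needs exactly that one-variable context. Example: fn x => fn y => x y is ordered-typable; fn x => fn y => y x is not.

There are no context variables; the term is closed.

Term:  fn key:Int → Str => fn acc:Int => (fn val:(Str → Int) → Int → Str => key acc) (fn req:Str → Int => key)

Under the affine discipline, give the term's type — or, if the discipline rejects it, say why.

not well-typed under affine — needs contraction — key ×2
usage: key [bound] ×2, acc [bound] ×1, val [bound] ×0, req [bound] ×0
use order (left to right): key, acc, key
typing: the term checks, with type (Int → Str) → Int → Str
across the five disciplines: ordered ✗, linear ✗, affine ✗, relevant ✗, unrestricted ✓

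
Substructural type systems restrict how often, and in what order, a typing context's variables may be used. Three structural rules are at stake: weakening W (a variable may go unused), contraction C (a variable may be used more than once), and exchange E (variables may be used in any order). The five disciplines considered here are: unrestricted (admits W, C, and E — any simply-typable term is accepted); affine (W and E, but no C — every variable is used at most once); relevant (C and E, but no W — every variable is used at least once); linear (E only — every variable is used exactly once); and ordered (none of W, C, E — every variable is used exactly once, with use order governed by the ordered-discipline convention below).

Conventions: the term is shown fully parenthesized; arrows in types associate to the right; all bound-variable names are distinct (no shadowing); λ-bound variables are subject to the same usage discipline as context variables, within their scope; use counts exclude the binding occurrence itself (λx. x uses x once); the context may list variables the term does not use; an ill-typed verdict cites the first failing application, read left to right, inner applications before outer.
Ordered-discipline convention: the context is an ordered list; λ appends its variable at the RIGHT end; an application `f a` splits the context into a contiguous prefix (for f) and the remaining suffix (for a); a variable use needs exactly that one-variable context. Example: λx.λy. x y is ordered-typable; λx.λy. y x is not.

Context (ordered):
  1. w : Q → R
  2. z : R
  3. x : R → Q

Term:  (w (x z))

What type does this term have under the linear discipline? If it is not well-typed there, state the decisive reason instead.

term : R
counts: w: 1×; z: 1×; x: 1×
order of uses: w, x, z
typing: well-typed — term : R
per-discipline verdicts: ordered ✗ · linear ✓ · affine ✓ · relevant ✓ · unrestricted ✓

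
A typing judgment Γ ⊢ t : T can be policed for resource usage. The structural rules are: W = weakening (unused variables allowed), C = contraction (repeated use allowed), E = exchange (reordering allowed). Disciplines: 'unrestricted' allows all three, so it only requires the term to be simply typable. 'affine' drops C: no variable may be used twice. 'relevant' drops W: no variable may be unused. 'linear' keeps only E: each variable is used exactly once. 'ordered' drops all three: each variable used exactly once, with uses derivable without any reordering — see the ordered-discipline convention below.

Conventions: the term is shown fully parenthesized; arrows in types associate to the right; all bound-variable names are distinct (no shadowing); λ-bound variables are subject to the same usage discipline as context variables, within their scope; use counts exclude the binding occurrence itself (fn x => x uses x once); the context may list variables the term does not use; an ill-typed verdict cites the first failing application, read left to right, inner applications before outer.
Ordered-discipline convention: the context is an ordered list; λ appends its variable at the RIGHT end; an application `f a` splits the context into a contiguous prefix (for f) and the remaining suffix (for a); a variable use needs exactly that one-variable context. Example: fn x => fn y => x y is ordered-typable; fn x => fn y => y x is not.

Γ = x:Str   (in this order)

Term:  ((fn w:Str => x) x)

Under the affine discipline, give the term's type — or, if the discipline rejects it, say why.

not well-typed under affine — x ×2 used more than once (contraction)
counts: x=2, w [bound]=0
left-to-right use order: x, x
typing: ✓ — Str
per-discipline verdicts: ordered ✗; linear ✗; affine ✗; relevant ✗; unrestricted ✓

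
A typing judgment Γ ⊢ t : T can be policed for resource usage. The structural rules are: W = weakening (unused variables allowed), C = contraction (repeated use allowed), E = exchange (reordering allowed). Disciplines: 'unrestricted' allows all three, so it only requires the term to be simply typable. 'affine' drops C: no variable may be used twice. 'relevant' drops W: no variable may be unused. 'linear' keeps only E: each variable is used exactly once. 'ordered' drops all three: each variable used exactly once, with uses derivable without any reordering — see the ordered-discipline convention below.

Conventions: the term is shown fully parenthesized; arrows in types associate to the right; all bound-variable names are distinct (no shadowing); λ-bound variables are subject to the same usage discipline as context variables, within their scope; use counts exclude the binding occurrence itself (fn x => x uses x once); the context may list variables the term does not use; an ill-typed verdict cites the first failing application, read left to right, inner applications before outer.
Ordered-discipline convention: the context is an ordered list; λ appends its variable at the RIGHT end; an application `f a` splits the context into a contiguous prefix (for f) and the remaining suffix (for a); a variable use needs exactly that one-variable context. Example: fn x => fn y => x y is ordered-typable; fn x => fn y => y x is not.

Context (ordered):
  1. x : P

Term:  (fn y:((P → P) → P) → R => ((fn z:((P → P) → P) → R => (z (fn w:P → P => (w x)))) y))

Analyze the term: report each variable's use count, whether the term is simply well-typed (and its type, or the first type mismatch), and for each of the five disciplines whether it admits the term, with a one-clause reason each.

counts: x=1; y [bound]=1; z [bound]=1; w [bound]=1
left-to-right use order: z, w, x, y
typing: ✓ — (((P → P) → P) → R) → R
ordered: ✗ — use order z, w, x, y needs exchange
linear: ✓ — x, y, z, w: one use apiece
affine: ✓ — at most one use each (x, y, z, w)
relevant: ✓ — every one of x, y, z, w appears
unrestricted: ✓ — simply typable at (((P → P) → P) → R) → R; W, C, E all held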